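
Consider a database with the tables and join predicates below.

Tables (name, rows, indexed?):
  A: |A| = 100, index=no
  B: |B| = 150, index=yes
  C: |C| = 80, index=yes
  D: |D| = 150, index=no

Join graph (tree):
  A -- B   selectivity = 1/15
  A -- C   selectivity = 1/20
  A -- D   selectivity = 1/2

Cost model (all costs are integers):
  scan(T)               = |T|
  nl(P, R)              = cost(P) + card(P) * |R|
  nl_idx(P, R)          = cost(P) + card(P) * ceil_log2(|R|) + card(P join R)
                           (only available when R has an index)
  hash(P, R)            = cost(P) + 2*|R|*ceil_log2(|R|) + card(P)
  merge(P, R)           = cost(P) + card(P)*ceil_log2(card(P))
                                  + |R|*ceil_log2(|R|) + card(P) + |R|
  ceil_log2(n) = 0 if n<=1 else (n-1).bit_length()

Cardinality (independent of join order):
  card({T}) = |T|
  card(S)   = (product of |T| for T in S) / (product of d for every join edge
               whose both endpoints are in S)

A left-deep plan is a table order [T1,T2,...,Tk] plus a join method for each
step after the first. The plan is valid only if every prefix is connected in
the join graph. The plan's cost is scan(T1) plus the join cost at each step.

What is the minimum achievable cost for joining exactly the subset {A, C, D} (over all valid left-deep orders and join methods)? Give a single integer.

4000

Selinger DP over subsets of {A,C,D}:
  {A}: scan cost=100, card=100
  {C}: scan cost=80, card=80
  {D}: scan cost=150, card=150
  {AC}: card=400; try (C,nl_idx)→1200, (C,hash)→1320, (A,merge)→1520, (C,merge)→1540, (A,hash)→1560, (A,nl)→8080 …(+1); best=1200 via (C,nl_idx)
  {AD}: card=7500; try (A,hash)→1700, (D,merge)→2250, (A,merge)→2300, (D,hash)→2600, (D,nl)→15100, (A,nl)→15150; best=1700 via (A,hash)
  {ACD}: card=30000; try (D,hash)→4000, (D,merge)→6550, (C,hash)→10320, (D,nl)→61200, (C,nl_idx)→84200, (C,merge)→107340 …(+1); best=4000 via (D,hash)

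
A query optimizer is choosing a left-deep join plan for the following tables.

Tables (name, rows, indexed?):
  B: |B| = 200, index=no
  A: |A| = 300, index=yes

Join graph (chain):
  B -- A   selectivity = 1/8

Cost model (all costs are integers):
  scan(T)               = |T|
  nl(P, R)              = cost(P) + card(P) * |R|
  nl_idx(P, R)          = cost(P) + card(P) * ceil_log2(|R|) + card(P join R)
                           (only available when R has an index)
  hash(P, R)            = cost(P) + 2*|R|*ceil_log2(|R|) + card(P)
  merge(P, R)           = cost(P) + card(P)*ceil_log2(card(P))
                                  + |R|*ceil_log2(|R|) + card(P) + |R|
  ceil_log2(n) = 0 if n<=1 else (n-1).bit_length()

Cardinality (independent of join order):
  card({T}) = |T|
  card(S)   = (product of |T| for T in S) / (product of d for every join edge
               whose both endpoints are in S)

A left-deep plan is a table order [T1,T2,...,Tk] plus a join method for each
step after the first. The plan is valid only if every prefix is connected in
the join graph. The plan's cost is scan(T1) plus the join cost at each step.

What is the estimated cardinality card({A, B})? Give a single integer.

Tables in S: A(300), B(200)
Edges inside S: B-A(d=8)
numerator = 300 * 200 = 60000
denominator = 8 = 8
card(S) = 60000 / 8 = 7500

7500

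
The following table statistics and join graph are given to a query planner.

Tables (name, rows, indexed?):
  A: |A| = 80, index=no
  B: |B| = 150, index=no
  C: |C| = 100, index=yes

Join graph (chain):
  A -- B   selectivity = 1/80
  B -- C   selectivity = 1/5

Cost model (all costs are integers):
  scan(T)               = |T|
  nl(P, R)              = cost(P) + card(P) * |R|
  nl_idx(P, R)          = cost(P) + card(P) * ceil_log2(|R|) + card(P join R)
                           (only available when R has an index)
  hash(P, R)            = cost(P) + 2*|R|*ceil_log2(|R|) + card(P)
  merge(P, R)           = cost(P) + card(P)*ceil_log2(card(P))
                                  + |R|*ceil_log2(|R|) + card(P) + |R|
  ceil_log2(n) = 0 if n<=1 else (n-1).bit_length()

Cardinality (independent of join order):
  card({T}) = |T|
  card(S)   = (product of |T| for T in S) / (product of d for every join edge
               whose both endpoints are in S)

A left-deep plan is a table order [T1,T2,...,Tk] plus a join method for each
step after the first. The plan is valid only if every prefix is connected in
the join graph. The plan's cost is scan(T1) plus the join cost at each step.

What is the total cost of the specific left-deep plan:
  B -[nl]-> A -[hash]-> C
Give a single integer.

13700

step 1: scan B: cost=150, card=150
step 2: join A via nl
    card(P join A) = 150*80/(80) = 150
    cost = 150 + 150*80 = 12150
step 3: join C via hash
    card(P join C) = 150*100/(5) = 3000
    cost = 12150 + 2*100*7 + 150 = 13700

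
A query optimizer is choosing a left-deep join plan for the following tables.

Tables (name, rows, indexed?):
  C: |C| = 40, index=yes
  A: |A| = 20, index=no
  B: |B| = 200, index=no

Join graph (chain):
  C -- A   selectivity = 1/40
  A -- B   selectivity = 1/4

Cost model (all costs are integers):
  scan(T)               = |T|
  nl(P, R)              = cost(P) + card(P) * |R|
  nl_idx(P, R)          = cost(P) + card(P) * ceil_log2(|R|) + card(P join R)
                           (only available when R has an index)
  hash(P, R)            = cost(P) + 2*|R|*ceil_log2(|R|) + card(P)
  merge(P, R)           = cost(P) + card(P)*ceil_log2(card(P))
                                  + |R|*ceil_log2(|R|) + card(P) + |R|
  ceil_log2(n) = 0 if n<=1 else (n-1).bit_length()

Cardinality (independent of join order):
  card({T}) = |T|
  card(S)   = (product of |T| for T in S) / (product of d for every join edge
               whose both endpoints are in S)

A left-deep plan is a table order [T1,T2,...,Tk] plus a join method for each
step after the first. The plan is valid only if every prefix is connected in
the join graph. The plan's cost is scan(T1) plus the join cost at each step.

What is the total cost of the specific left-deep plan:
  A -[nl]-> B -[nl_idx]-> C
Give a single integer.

step 1: scan A: cost=20, card=20
step 2: join B via nl
    card(P join B) = 20*200/(4) = 1000
    cost = 20 + 20*200 = 4020
step 3: join C via nl_idx
    card(P join C) = 1000*40/(40) = 1000
    cost = 4020 + 1000*6 + 1000 = 11020

11020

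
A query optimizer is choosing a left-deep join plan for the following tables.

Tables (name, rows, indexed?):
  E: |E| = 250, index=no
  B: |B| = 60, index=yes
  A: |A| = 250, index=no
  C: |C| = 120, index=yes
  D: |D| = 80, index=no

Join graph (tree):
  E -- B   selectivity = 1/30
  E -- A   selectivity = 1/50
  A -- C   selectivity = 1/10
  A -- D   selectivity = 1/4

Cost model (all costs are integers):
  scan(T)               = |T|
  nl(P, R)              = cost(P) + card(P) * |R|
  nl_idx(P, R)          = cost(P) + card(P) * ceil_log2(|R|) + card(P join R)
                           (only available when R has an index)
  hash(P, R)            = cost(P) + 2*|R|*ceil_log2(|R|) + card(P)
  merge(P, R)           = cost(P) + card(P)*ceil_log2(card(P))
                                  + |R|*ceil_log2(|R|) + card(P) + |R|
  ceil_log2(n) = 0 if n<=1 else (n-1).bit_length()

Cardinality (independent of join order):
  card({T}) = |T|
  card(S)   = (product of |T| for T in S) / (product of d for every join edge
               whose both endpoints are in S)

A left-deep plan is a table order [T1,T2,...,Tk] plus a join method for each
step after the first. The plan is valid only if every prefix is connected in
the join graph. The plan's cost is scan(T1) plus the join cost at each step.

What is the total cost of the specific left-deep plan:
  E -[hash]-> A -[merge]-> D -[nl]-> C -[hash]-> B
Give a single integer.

3320860

step 1: scan E: cost=250, card=250
step 2: join A via hash
    card(P join A) = 250*250/(50) = 1250
    cost = 250 + 2*250*8 + 250 = 4500
step 3: join D via merge
    card(P join D) = 1250*80/(4) = 25000
    cost = 4500 + 1250*11 + 80*7 + 1250 + 80 = 20140
step 4: join C via nl
    card(P join C) = 25000*120/(10) = 300000
    cost = 20140 + 25000*120 = 3020140
step 5: join B via hash
    card(P join B) = 300000*60/(30) = 600000
    cost = 3020140 + 2*60*6 + 300000 = 3320860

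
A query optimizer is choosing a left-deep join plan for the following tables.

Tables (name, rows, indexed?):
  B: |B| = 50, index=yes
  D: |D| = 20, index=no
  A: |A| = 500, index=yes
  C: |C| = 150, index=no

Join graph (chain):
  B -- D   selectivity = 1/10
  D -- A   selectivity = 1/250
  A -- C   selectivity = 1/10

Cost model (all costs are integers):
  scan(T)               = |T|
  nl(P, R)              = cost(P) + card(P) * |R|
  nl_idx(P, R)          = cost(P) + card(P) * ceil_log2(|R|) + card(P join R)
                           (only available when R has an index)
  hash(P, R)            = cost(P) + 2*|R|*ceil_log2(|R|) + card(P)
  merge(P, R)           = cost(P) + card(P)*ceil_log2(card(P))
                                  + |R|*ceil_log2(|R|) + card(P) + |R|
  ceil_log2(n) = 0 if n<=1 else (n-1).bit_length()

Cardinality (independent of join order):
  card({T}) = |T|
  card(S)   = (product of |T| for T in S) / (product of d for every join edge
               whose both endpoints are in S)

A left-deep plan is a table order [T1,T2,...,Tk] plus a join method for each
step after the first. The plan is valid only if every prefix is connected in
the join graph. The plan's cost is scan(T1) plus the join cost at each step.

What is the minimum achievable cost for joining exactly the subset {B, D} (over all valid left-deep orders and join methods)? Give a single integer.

Selinger DP over subsets of {B,D}:
  {B}: scan cost=50, card=50
  {D}: scan cost=20, card=20
  {BD}: card=100; try (B,nl_idx)→240, (D,hash)→300, (B,merge)→490, (D,merge)→520, (B,hash)→640, (B,nl)→1020 …(+1); best=240 via (B,nl_idx)

240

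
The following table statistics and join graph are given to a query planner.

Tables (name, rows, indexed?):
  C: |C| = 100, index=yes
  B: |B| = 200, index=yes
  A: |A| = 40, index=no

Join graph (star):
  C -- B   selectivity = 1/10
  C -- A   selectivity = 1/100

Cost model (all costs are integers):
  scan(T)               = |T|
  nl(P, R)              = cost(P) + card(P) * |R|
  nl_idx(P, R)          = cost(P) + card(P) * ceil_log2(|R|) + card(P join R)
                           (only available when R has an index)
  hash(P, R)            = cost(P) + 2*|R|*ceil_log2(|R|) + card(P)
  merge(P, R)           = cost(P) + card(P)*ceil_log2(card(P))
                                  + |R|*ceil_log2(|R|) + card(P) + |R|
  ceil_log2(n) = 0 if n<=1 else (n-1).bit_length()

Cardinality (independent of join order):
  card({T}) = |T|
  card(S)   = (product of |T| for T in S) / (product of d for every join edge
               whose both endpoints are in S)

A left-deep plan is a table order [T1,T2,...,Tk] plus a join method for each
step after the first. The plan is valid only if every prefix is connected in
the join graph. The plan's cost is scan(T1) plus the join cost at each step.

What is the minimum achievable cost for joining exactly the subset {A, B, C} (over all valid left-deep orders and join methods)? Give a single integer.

1480

Selinger DP over subsets of {A,B,C}:
  {C}: scan cost=100, card=100
  {B}: scan cost=200, card=200
  {A}: scan cost=40, card=40
  {BC}: card=2000; try (C,hash)→1800, (B,merge)→2700, (C,merge)→2800, (B,nl_idx)→2900, (B,hash)→3400, (C,nl_idx)→3600 …(+2); best=1800 via (C,hash)
  {AC}: card=40; try (C,nl_idx)→360, (A,hash)→680, (C,merge)→1120, (A,merge)→1180, (C,hash)→1480, (C,nl)→4040 …(+1); best=360 via (C,nl_idx)
  {ABC}: card=800; try (B,nl_idx)→1480, (B,merge)→2440, (B,hash)→3600, (A,hash)→4280, (B,nl)→8360, (A,merge)→26080 …(+1); best=1480 via (B,nl_idx)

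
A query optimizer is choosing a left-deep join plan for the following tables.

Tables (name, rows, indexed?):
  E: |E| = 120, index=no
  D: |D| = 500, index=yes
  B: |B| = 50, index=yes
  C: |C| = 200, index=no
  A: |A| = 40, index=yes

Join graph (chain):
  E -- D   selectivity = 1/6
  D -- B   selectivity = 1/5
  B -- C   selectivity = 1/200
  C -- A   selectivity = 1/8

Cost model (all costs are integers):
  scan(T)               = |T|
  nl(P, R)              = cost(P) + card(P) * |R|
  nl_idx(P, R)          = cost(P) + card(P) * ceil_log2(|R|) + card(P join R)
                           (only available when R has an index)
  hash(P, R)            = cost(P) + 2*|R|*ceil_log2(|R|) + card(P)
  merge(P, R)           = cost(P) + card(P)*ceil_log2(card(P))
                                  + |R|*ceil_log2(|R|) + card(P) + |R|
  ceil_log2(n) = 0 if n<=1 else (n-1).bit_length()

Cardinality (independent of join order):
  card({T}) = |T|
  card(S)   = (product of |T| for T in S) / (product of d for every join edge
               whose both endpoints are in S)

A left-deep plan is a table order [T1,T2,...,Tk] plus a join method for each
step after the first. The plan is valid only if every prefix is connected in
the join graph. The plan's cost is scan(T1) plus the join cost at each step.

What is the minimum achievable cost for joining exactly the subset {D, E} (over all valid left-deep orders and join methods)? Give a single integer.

Selinger DP over subsets of {D,E}:
  {E}: scan cost=120, card=120
  {D}: scan cost=500, card=500
  {DE}: card=10000; try (E,hash)→2680, (D,merge)→6080, (E,merge)→6460, (D,hash)→9240, (D,nl_idx)→11200, (D,nl)→60120 …(+1); best=2680 via (E,hash)

2680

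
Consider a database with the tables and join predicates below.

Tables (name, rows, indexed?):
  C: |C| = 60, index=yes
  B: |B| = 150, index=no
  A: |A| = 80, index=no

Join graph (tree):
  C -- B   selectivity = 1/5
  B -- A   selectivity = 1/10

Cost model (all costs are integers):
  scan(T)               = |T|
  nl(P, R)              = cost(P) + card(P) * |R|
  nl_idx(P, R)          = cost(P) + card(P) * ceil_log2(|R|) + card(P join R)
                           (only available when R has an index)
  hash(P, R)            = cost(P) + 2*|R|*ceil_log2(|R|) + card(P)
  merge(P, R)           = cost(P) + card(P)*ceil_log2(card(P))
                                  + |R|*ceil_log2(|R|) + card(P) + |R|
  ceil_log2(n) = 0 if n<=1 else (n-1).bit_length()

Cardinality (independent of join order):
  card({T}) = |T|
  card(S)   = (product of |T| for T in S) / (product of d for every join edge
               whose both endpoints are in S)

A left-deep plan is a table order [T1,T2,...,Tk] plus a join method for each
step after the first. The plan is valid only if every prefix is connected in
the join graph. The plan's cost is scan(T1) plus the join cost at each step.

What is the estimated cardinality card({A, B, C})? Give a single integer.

14400

Tables in S: A(80), B(150), C(60)
Edges inside S: C-B(d=5), B-A(d=10)
numerator = 80 * 150 * 60 = 720000
denominator = 5 * 10 = 50
card(S) = 720000 / 50 = 14400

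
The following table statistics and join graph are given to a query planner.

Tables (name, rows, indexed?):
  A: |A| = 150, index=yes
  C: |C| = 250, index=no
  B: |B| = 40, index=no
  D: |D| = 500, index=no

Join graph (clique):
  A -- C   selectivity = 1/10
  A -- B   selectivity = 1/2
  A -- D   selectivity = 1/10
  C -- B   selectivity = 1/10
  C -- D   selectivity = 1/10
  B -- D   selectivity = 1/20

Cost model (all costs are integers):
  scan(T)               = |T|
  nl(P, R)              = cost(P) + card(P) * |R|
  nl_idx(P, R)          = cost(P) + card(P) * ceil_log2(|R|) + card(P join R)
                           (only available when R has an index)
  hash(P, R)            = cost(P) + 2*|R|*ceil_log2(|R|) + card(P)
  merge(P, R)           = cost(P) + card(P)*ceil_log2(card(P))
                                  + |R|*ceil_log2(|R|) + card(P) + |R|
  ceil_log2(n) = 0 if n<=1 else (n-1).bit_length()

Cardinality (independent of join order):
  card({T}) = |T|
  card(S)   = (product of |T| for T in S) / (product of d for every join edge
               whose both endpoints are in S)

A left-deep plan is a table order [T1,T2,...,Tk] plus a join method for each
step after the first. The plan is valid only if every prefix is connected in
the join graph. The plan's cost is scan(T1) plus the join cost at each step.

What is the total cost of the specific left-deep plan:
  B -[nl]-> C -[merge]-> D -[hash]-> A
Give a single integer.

30940

step 1: scan B: cost=40, card=40
step 2: join C via nl
    card(P join C) = 40*250/(10) = 1000
    cost = 40 + 40*250 = 10040
step 3: join D via merge
    card(P join D) = 1000*500/(10*20) = 2500
    cost = 10040 + 1000*10 + 500*9 + 1000 + 500 = 26040
step 4: join A via hash
    card(P join A) = 2500*150/(10*2*10) = 1875
    cost = 26040 + 2*150*8 + 2500 = 30940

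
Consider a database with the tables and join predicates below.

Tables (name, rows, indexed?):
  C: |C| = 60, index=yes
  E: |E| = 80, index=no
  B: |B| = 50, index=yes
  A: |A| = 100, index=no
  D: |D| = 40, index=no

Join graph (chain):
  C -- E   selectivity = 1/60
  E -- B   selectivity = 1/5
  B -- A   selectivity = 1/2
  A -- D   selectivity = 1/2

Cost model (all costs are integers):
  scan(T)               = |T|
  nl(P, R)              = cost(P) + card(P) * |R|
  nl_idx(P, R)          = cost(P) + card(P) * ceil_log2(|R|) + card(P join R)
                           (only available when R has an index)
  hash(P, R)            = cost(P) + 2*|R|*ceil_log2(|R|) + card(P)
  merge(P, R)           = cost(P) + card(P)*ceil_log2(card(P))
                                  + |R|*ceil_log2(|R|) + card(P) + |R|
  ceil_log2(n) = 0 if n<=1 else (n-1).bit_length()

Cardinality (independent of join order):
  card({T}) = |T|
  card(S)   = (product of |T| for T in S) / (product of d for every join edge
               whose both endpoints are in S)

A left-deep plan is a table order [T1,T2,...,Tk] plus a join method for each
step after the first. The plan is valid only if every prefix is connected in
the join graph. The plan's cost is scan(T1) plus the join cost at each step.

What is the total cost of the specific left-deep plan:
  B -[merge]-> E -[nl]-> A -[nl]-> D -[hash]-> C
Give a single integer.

2481760

step 1: scan B: cost=50, card=50
step 2: join E via merge
    card(P join E) = 50*80/(5) = 800
    cost = 50 + 50*6 + 80*7 + 50 + 80 = 1040
step 3: join A via nl
    card(P join A) = 800*100/(2) = 40000
    cost = 1040 + 800*100 = 81040
step 4: join D via nl
    card(P join D) = 40000*40/(2) = 800000
    cost = 81040 + 40000*40 = 1681040
step 5: join C via hash
    card(P join C) = 800000*60/(60) = 800000
    cost = 1681040 + 2*60*6 + 800000 = 2481760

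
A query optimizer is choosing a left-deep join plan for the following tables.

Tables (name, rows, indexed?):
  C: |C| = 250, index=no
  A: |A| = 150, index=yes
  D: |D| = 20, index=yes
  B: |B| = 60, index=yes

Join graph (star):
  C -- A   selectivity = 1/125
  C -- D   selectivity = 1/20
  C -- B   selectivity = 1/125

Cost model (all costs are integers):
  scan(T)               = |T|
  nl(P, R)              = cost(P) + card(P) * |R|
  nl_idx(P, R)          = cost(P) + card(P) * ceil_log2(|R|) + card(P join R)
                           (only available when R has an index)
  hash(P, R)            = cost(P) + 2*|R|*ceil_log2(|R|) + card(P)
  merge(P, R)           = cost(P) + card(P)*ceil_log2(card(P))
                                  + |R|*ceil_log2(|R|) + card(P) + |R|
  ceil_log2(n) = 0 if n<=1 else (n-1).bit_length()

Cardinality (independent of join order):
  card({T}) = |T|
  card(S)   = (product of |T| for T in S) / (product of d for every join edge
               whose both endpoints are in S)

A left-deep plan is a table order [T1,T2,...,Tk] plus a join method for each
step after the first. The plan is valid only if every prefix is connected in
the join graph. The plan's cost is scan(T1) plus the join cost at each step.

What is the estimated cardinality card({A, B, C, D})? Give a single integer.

144

Tables in S: A(150), B(60), C(250), D(20)
Edges inside S: C-A(d=125), C-D(d=20), C-B(d=125)
numerator = 150 * 60 * 250 * 20 = 45000000
denominator = 125 * 20 * 125 = 312500
card(S) = 45000000 / 312500 = 144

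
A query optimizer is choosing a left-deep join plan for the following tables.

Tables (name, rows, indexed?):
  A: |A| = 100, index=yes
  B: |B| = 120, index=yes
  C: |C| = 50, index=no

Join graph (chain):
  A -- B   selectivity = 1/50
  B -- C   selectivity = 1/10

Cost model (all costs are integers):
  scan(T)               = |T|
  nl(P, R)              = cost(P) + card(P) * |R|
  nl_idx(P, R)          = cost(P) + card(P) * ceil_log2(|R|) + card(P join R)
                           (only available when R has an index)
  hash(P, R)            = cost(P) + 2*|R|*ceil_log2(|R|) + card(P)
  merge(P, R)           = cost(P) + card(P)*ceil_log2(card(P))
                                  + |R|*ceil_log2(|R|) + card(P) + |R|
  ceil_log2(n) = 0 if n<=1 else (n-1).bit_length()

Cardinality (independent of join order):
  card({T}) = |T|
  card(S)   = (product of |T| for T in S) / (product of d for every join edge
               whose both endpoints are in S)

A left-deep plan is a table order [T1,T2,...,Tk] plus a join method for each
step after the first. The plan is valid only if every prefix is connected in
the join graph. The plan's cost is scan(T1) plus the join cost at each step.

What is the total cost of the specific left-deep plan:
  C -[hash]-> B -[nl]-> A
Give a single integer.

61780

step 1: scan C: cost=50, card=50
step 2: join B via hash
    card(P join B) = 50*120/(10) = 600
    cost = 50 + 2*120*7 + 50 = 1780
step 3: join A via nl
    card(P join A) = 600*100/(50) = 1200
    cost = 1780 + 600*100 = 61780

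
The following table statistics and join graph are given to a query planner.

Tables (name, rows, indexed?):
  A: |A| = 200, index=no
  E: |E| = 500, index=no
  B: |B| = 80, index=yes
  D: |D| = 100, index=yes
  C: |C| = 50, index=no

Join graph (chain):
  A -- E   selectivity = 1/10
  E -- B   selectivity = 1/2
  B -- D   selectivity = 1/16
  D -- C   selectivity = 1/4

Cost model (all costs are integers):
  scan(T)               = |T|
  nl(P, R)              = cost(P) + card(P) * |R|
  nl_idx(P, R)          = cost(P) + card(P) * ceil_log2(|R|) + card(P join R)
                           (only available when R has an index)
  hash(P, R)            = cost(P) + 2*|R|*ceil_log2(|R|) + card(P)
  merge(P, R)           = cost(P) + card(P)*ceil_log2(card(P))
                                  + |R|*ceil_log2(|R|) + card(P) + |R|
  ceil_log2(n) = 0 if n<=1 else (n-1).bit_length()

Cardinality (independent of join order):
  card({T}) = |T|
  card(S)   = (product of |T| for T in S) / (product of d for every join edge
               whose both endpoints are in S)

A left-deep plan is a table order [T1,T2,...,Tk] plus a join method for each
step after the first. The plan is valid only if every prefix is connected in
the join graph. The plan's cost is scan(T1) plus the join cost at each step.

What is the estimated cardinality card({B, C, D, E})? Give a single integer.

1562500

Tables in S: B(80), C(50), D(100), E(500)
Edges inside S: E-B(d=2), B-D(d=16), D-C(d=4)
numerator = 80 * 50 * 100 * 500 = 200000000
denominator = 2 * 16 * 4 = 128
card(S) = 200000000 / 128 = 1562500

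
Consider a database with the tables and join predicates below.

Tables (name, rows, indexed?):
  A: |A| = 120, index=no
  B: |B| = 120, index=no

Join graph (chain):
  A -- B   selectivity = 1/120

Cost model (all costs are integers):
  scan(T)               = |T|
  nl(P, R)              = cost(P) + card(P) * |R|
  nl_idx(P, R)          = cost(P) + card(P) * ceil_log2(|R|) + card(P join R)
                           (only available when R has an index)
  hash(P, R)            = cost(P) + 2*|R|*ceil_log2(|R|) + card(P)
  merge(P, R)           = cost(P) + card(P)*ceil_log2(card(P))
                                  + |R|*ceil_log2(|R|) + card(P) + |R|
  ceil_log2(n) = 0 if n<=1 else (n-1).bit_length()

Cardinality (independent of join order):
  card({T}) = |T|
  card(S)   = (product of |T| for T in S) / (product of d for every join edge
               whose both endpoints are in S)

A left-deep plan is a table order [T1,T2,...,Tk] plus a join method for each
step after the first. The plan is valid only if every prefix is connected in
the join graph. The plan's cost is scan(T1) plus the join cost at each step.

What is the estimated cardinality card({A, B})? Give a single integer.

120

Tables in S: A(120), B(120)
Edges inside S: A-B(d=120)
numerator = 120 * 120 = 14400
denominator = 120 = 120
card(S) = 14400 / 120 = 120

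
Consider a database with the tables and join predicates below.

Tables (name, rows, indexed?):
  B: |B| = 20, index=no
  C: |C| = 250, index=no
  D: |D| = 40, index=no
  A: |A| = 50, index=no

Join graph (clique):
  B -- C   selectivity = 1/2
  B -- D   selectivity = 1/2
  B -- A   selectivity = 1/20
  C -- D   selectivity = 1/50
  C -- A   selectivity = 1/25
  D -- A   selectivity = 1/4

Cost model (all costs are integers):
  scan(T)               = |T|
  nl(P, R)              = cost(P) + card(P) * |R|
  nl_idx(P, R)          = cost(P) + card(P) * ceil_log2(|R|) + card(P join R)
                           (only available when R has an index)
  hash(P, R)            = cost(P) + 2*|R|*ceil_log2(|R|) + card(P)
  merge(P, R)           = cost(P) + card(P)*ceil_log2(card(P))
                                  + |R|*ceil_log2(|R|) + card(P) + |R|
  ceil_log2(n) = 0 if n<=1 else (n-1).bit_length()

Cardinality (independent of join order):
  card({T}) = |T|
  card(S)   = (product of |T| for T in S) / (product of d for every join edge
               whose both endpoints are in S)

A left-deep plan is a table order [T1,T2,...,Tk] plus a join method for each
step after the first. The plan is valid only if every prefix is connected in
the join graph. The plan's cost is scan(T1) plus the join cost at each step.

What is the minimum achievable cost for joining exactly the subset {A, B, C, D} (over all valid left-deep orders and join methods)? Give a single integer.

2080

Selinger DP over subsets of {A,B,C,D}:
  {B}: scan cost=20, card=20
  {C}: scan cost=250, card=250
  {D}: scan cost=40, card=40
  {A}: scan cost=50, card=50
  {BC}: card=2500; try (B,hash)→700, (C,merge)→2390, (B,merge)→2620, (C,hash)→4040, (C,nl)→5020, (B,nl)→5250; best=700 via (B,hash)
  {BD}: card=400; try (B,hash)→280, (D,merge)→420, (B,merge)→440, (D,hash)→520, (D,nl)→820, (B,nl)→840; best=280 via (B,hash)
  {AB}: card=50; try (B,hash)→300, (A,merge)→490, (B,merge)→520, (A,hash)→640, (A,nl)→1020, (B,nl)→1050; best=300 via (B,hash)
  {CD}: card=200; try (D,hash)→980, (C,merge)→2570, (D,merge)→2780, (C,hash)→4080, (C,nl)→10040, (D,nl)→10250; best=980 via (D,hash)
  {AC}: card=500; try (A,hash)→1100, (C,merge)→2650, (A,merge)→2850, (C,hash)→4100, (C,nl)→12550, (A,nl)→12750; best=1100 via (A,hash)
  {AD}: card=500; try (D,hash)→580, (A,merge)→670, (D,merge)→680, (A,hash)→680, (A,nl)→2040, (D,nl)→2050; best=580 via (D,hash)
  {BCD}: card=1000; try (B,hash)→1380, (B,merge)→2900, (D,hash)→3680, (C,hash)→4680, (B,nl)→4980, (C,merge)→6530 …(+3); best=1380 via (B,hash)
  {ABC}: card=250; try (B,hash)→1800, (C,merge)→2900, (A,hash)→3800, (C,hash)→4350, (B,merge)→6220, (B,nl)→11100 …(+3); best=1800 via (B,hash)
  {ABD}: card=250; try (D,hash)→830, (D,merge)→930, (B,hash)→1280, (A,hash)→1280, (D,nl)→2300, (A,merge)→4630 …(+3); best=830 via (D,hash)
  {ACD}: card=100; try (A,hash)→1780, (D,hash)→2080, (A,merge)→3130, (C,hash)→5080, (D,merge)→6380, (C,merge)→7830 …(+3); best=1780 via (A,hash)
  {ABCD}: card=25; try (B,hash)→2080, (D,hash)→2530, (B,merge)→2700, (A,hash)→2980, (B,nl)→3780, (D,merge)→4330 …(+6); best=2080 via (B,hash)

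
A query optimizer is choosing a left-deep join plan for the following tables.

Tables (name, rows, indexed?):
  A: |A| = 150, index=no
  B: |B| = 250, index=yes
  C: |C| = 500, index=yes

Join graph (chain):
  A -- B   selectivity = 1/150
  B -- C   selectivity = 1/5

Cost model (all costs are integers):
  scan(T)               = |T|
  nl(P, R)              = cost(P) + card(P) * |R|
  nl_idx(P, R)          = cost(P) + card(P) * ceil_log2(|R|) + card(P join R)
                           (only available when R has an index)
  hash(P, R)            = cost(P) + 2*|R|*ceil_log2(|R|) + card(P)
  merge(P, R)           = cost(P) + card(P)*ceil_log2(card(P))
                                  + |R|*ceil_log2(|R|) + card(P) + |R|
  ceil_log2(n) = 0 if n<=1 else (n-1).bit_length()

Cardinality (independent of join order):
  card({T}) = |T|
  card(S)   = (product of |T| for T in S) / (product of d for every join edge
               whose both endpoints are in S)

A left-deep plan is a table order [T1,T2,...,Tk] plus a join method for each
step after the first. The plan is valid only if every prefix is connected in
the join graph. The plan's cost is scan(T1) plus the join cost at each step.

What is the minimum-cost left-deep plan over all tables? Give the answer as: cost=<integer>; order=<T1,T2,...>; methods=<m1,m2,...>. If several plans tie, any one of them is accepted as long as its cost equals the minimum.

Selinger DP (subsets sized 1..n):
  {A}: scan cost=150, card=150
  {B}: scan cost=250, card=250
  {C}: scan cost=500, card=500
  {AB}: card=250; try (B,nl_idx)→1600, (A,hash)→2900, (B,merge)→3750, (A,merge)→3850, (B,hash)→4300, (B,nl)→37650 …(+1); best=1600 via (B,nl_idx)
  {BC}: card=25000; try (B,hash)→5000, (C,merge)→7500, (B,merge)→7750, (C,hash)→9500, (C,nl_idx)→27500, (B,nl_idx)→29500 …(+2); best=5000 via (B,hash)
  {ABC}: card=25000; try (C,merge)→8850, (C,hash)→10850, (C,nl_idx)→28850, (A,hash)→32400, (C,nl)→126600, (A,merge)→406350 …(+1); best=8850 via (C,merge)

cost=8850; order=A,B,C; methods=nl_idx,merge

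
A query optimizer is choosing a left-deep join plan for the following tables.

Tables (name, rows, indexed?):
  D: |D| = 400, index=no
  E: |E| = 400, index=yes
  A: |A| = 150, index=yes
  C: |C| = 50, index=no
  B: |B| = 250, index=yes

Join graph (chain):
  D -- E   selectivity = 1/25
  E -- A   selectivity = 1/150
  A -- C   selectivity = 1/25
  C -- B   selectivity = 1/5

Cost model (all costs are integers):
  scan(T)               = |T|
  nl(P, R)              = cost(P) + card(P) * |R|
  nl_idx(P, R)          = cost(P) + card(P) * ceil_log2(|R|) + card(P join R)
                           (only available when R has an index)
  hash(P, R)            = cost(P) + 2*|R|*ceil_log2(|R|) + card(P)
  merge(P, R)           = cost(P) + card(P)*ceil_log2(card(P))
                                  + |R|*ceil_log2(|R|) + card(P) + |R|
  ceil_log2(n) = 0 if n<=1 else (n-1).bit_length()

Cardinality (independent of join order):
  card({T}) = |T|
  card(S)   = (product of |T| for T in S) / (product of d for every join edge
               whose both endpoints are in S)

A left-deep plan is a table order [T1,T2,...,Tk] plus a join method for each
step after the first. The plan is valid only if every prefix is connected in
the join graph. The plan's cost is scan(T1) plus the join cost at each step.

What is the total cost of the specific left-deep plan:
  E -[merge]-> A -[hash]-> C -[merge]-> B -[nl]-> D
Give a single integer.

step 1: scan E: cost=400, card=400
step 2: join A via merge
    card(P join A) = 400*150/(150) = 400
    cost = 400 + 400*9 + 150*8 + 400 + 150 = 5750
step 3: join C via hash
    card(P join C) = 400*50/(25) = 800
    cost = 5750 + 2*50*6 + 400 = 6750
step 4: join B via merge
    card(P join B) = 800*250/(5) = 40000
    cost = 6750 + 800*10 + 250*8 + 800 + 250 = 17800
step 5: join D via nl
    card(P join D) = 40000*400/(25) = 640000
    cost = 17800 + 40000*400 = 16017800

16017800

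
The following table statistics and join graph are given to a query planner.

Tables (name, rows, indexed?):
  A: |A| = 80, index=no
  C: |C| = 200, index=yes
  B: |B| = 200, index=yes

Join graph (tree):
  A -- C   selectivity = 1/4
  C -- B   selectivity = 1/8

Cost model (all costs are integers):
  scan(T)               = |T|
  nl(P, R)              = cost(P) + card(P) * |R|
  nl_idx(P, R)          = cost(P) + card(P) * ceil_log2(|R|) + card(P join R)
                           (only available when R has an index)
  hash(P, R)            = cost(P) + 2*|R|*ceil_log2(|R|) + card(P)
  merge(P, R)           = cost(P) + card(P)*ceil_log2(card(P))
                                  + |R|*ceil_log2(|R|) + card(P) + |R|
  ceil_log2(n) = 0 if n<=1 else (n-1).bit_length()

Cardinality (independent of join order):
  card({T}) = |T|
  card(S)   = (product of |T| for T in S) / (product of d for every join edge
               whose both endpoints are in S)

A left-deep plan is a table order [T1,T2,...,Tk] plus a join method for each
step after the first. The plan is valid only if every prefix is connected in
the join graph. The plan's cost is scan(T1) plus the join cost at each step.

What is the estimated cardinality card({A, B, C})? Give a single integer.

Tables in S: A(80), B(200), C(200)
Edges inside S: A-C(d=4), C-B(d=8)
numerator = 80 * 200 * 200 = 3200000
denominator = 4 * 8 = 32
card(S) = 3200000 / 32 = 100000

100000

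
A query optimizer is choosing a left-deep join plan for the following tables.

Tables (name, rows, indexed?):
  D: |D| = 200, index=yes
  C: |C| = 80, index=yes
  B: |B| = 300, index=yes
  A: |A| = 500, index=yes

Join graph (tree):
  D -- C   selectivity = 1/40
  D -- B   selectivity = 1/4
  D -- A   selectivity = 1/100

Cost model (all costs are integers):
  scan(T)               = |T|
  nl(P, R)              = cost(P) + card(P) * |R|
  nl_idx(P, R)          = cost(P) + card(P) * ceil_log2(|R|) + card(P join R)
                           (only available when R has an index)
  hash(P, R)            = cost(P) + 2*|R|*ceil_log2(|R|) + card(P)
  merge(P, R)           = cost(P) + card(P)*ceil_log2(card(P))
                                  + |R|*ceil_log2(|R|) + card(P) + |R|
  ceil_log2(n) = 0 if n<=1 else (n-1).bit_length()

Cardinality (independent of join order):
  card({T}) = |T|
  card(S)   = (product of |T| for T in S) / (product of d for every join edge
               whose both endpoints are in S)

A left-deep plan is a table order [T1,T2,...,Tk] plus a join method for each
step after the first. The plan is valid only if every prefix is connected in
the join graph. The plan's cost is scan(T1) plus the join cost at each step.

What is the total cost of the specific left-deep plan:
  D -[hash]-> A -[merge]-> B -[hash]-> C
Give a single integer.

step 1: scan D: cost=200, card=200
step 2: join A via hash
    card(P join A) = 200*500/(100) = 1000
    cost = 200 + 2*500*9 + 200 = 9400
step 3: join B via merge
    card(P join B) = 1000*300/(4) = 75000
    cost = 9400 + 1000*10 + 300*9 + 1000 + 300 = 23400
step 4: join C via hash
    card(P join C) = 75000*80/(40) = 150000
    cost = 23400 + 2*80*7 + 75000 = 99520

99520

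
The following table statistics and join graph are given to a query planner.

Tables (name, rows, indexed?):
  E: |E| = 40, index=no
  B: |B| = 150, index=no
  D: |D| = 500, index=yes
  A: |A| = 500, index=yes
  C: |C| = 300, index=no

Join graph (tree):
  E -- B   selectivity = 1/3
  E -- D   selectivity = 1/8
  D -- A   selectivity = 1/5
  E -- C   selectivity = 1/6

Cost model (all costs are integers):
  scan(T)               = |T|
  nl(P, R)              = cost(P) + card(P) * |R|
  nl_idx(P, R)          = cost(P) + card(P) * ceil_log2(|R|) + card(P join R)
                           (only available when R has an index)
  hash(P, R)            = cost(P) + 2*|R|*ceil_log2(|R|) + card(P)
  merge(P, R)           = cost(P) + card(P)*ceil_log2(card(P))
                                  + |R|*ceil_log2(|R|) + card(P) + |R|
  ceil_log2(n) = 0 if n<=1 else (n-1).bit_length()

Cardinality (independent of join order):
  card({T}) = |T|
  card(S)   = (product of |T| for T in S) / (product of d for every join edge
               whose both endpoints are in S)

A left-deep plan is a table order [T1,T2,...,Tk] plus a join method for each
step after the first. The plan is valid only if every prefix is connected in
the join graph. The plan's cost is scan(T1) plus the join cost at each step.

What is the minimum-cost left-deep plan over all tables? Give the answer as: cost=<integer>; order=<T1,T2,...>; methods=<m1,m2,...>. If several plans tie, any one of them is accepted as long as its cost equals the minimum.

Selinger DP (subsets sized 1..n):
  {E}: scan cost=40, card=40
  {B}: scan cost=150, card=150
  {D}: scan cost=500, card=500
  {A}: scan cost=500, card=500
  {C}: scan cost=300, card=300
  {BE}: card=2000; try (E,hash)→780, (B,merge)→1670, (E,merge)→1780, (B,hash)→2480, (B,nl)→6040, (E,nl)→6150; best=780 via (E,hash)
  {DE}: card=2500; try (E,hash)→1480, (D,nl_idx)→2900, (D,merge)→5320, (E,merge)→5780, (D,hash)→9080, (D,nl)→20040 …(+1); best=1480 via (E,hash)
  {CE}: card=2000; try (E,hash)→1080, (C,merge)→3320, (E,merge)→3580, (C,hash)→5480, (C,nl)→12040, (E,nl)→12300; best=1080 via (E,hash)
  {AD}: card=50000; try (D,hash)→10000, (A,hash)→10000, (D,merge)→10500, (A,merge)→10500, (D,nl_idx)→55000, (A,nl_idx)→55000 …(+2); best=10000 via (D,hash)
  {BDE}: card=125000; try (B,hash)→6380, (D,hash)→11780, (D,merge)→29780, (B,merge)→35330, (D,nl_idx)→143780, (B,nl)→376480 …(+1); best=6380 via (B,hash)
  {BCE}: card=100000; try (B,hash)→5480, (C,hash)→8180, (B,merge)→26430, (C,merge)→27780, (B,nl)→301080, (C,nl)→600780; best=5480 via (B,hash)
  {ADE}: card=250000; try (A,hash)→12980, (A,merge)→38980, (E,hash)→60480, (A,nl_idx)→273980, (E,merge)→860280, (A,nl)→1251480 …(+1); best=12980 via (A,hash)
  {CDE}: card=125000; try (C,hash)→9380, (D,hash)→12080, (D,merge)→30080, (C,merge)→36980, (D,nl_idx)→144080, (C,nl)→751480 …(+1); best=9380 via (C,hash)
  {ABDE}: card=12500000; try (A,hash)→140380, (B,hash)→265380, (A,merge)→2261380, (B,merge)→4764330, (A,nl_idx)→13631380, (B,nl)→37512980 …(+1); best=140380 via (A,hash)
  {BCDE}: card=6250000; try (D,hash)→114480, (C,hash)→136780, (B,hash)→136780, (D,merge)→1810480, (C,merge)→2259380, (B,merge)→2260730 …(+4); best=114480 via (D,hash)
  {ACDE}: card=12500000; try (A,hash)→143380, (C,hash)→268380, (A,merge)→2264380, (C,merge)→4765980, (A,nl_idx)→13634380, (A,nl)→62509380 …(+1); best=143380 via (A,hash)
  {ABCDE}: card=625000000; try (A,hash)→6373480, (C,hash)→12645780, (B,hash)→12645780, (A,merge)→150119480, (C,merge)→312643380, (B,merge)→312644730 …(+4); best=6373480 via (A,hash)

cost=6373480; order=C,E,B,D,A; methods=hash,hash,hash,hash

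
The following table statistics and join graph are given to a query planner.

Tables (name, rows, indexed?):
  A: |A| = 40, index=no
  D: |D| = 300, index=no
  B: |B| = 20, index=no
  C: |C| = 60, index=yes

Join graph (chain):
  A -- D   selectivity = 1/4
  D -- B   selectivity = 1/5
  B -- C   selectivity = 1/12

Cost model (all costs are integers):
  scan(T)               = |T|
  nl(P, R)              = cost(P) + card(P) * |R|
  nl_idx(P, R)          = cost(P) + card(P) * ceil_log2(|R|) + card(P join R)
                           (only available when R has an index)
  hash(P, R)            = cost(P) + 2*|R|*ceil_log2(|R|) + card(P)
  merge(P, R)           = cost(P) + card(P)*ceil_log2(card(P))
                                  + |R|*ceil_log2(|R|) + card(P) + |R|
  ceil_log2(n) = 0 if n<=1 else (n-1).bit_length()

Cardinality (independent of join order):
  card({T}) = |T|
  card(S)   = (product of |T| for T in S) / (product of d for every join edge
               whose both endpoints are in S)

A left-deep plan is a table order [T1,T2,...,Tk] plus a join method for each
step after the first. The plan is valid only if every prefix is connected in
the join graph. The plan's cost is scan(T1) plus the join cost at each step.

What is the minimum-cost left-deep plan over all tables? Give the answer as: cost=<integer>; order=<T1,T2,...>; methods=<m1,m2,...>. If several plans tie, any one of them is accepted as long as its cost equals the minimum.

cost=9200; order=D,B,C,A; methods=hash,hash,hash

Selinger DP (subsets sized 1..n):
  {A}: scan cost=40, card=40
  {D}: scan cost=300, card=300
  {B}: scan cost=20, card=20
  {C}: scan cost=60, card=60
  {AD}: card=3000; try (A,hash)→1080, (D,merge)→3320, (A,merge)→3580, (D,hash)→5480, (D,nl)→12040, (A,nl)→12300; best=1080 via (A,hash)
  {BD}: card=1200; try (B,hash)→800, (D,merge)→3140, (B,merge)→3420, (D,hash)→5440, (D,nl)→6020, (B,nl)→6300; best=800 via (B,hash)
  {BC}: card=100; try (C,nl_idx)→240, (B,hash)→320, (C,merge)→560, (B,merge)→600, (C,hash)→760, (C,nl)→1220 …(+1); best=240 via (C,nl_idx)
  {ABD}: card=12000; try (A,hash)→2480, (B,hash)→4280, (A,merge)→15480, (B,merge)→40200, (A,nl)→48800, (B,nl)→61080; best=2480 via (A,hash)
  {BCD}: card=6000; try (C,hash)→2720, (D,merge)→4040, (D,hash)→5740, (C,nl_idx)→14000, (C,merge)→15620, (D,nl)→30240 …(+1); best=2720 via (C,hash)
  {ABCD}: card=60000; try (A,hash)→9200, (C,hash)→15200, (A,merge)→87000, (C,nl_idx)→134480, (C,merge)→182900, (A,nl)→242720 …(+1); best=9200 via (A,hash)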